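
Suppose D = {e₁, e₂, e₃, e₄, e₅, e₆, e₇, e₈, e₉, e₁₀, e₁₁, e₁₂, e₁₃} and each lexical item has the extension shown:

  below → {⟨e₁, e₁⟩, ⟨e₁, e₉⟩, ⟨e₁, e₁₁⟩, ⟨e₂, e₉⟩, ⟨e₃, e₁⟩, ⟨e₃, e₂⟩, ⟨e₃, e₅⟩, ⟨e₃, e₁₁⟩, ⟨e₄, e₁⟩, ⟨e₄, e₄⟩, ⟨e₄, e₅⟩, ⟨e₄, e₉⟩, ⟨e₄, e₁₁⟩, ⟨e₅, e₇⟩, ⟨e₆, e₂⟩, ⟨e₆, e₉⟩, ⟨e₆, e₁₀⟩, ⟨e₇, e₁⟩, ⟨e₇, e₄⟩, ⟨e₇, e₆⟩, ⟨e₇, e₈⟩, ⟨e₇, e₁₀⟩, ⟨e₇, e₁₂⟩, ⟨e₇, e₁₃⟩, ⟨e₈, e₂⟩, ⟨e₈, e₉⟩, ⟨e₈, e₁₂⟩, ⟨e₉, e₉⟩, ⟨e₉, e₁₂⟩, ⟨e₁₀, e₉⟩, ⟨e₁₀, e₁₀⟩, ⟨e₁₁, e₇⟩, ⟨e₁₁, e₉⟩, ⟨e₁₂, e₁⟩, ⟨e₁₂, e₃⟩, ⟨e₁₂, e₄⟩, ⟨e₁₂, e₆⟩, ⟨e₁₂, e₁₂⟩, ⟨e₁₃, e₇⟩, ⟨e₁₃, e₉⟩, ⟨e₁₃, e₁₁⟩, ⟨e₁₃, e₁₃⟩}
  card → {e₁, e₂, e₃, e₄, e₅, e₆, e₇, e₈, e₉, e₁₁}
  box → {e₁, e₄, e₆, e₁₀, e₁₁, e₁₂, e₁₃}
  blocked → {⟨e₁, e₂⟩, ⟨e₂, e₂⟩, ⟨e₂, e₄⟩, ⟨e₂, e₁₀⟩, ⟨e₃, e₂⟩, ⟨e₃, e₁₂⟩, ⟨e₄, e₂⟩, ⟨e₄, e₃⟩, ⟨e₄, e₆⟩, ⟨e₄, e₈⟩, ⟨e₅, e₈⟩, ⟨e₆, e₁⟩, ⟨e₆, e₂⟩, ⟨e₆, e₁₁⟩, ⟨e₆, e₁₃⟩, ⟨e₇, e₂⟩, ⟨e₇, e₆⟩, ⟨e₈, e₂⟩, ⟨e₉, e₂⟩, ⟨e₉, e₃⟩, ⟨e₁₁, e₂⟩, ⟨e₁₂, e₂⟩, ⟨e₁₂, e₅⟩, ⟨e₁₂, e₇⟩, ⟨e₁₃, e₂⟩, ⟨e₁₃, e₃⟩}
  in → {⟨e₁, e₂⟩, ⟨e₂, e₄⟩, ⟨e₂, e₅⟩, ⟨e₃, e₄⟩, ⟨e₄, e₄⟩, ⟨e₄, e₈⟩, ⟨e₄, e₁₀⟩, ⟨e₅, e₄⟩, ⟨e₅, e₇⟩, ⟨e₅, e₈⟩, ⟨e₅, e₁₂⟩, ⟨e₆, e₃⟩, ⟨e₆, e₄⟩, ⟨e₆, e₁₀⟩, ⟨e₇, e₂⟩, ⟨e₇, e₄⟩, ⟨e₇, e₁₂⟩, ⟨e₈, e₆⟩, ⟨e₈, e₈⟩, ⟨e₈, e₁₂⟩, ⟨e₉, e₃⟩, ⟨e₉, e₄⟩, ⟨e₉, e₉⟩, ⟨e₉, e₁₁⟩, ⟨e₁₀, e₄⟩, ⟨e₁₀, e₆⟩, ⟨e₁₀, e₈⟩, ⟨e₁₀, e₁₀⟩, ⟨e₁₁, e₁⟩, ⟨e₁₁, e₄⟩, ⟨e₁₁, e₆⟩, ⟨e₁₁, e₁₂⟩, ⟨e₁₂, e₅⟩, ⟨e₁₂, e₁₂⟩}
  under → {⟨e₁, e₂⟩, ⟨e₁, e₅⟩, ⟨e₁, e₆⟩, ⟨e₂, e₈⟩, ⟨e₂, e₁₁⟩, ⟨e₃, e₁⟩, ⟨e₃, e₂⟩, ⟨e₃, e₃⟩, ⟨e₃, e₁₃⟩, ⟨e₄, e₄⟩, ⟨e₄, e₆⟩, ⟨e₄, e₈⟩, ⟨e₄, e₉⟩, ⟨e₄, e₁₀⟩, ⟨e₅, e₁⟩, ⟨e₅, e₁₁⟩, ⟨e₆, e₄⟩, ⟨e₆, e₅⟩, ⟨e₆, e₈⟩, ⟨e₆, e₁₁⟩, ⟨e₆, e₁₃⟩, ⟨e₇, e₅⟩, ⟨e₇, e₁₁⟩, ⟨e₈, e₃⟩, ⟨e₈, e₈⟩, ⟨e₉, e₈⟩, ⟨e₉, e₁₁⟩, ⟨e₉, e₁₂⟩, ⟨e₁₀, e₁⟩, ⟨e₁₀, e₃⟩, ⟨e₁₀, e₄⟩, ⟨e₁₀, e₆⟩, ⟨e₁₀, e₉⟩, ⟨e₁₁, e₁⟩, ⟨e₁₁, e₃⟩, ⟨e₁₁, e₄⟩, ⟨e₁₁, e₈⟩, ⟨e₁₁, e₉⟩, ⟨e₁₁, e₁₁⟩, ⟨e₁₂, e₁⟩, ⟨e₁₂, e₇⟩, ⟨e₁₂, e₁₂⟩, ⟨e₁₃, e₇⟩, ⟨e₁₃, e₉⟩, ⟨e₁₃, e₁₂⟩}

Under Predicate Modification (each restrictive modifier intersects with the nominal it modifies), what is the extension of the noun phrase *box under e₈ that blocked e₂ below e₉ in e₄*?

⟦under e₈⟧ = {x : ⟨x, e₈⟩ ∈ ⟦under⟧} = {e₂, e₄, e₆, e₈, e₉, e₁₁}
⟦that blocked e₂⟧ = {x : ⟨x, e₂⟩ ∈ ⟦blocked⟧} = {e₁, e₂, e₃, e₄, e₆, e₇, e₈, e₉, e₁₁, e₁₂, e₁₃}
⟦below e₉⟧ = {x : ⟨x, e₉⟩ ∈ ⟦below⟧} = {e₁, e₂, e₄, e₆, e₈, e₉, e₁₀, e₁₁, e₁₃}
⟦in e₄⟧ = {x : ⟨x, e₄⟩ ∈ ⟦in⟧} = {e₂, e₃, e₄, e₅, e₆, e₇, e₉, e₁₀, e₁₁}
⟦box⟧ = {e₁, e₄, e₆, e₁₀, e₁₁, e₁₂, e₁₃}
… ∩ ⟦under e₈⟧ = {e₁, e₄, e₆, e₁₀, e₁₁, e₁₂, e₁₃} ∩ {e₂, e₄, e₆, e₈, e₉, e₁₁} = {e₄, e₆, e₁₁}
… ∩ ⟦that blocked e₂⟧ = {e₄, e₆, e₁₁} ∩ {e₁, e₂, e₃, e₄, e₆, e₇, e₈, e₉, e₁₁, e₁₂, e₁₃} = {e₄, e₆, e₁₁}
… ∩ ⟦below e₉⟧ = {e₄, e₆, e₁₁} ∩ {e₁, e₂, e₄, e₆, e₈, e₉, e₁₀, e₁₁, e₁₃} = {e₄, e₆, e₁₁}
… ∩ ⟦in e₄⟧ = {e₄, e₆, e₁₁} ∩ {e₂, e₃, e₄, e₅, e₆, e₇, e₉, e₁₀, e₁₁} = {e₄, e₆, e₁₁}
So ⟦box under e₈ that blocked e₂ below e₉ in e₄⟧ = {e₄, e₆, e₁₁}.

{e₄, e₆, e₁₁}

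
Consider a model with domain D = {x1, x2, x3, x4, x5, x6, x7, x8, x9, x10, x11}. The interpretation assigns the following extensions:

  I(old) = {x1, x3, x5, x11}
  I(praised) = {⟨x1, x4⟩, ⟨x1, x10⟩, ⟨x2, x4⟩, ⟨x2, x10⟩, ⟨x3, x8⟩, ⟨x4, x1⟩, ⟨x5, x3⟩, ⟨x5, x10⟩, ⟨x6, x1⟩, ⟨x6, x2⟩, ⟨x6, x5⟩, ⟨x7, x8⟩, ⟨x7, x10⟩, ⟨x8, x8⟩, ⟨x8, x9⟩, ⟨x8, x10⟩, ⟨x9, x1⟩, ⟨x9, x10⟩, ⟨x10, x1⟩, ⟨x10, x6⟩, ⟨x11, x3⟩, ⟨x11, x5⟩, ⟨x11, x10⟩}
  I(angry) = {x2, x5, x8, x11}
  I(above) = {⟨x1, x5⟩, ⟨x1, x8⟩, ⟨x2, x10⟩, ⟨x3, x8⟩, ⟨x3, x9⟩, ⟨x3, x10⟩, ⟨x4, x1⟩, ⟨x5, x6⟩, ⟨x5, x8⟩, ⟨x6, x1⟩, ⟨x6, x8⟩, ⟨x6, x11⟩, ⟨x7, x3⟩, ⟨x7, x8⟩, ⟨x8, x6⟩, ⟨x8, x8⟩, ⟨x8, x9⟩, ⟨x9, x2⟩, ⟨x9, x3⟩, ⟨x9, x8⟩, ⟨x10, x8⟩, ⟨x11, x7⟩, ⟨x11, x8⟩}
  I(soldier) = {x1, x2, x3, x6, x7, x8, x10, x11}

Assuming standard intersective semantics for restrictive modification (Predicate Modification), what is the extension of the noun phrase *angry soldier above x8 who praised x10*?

⟦above x8⟧ = {x : ⟨x, x8⟩ ∈ ⟦above⟧} = {x1, x3, x5, x6, x7, x8, x9, x10, x11}
⟦who praised x10⟧ = {x : ⟨x, x10⟩ ∈ ⟦praised⟧} = {x1, x2, x5, x7, x8, x9, x11}
⟦soldier⟧ = {x1, x2, x3, x6, x7, x8, x10, x11}
… ∩ ⟦above x8⟧ = {x1, x2, x3, x6, x7, x8, x10, x11} ∩ {x1, x3, x5, x6, x7, x8, x9, x10, x11} = {x1, x3, x6, x7, x8, x10, x11}
… ∩ ⟦who praised x10⟧ = {x1, x3, x6, x7, x8, x10, x11} ∩ {x1, x2, x5, x7, x8, x9, x11} = {x1, x7, x8, x11}
… ∩ ⟦angry⟧ = {x1, x7, x8, x11} ∩ {x2, x5, x8, x11} = {x8, x11}
So ⟦angry soldier above x8 who praised x10⟧ = {x8, x11}.

{x8, x11}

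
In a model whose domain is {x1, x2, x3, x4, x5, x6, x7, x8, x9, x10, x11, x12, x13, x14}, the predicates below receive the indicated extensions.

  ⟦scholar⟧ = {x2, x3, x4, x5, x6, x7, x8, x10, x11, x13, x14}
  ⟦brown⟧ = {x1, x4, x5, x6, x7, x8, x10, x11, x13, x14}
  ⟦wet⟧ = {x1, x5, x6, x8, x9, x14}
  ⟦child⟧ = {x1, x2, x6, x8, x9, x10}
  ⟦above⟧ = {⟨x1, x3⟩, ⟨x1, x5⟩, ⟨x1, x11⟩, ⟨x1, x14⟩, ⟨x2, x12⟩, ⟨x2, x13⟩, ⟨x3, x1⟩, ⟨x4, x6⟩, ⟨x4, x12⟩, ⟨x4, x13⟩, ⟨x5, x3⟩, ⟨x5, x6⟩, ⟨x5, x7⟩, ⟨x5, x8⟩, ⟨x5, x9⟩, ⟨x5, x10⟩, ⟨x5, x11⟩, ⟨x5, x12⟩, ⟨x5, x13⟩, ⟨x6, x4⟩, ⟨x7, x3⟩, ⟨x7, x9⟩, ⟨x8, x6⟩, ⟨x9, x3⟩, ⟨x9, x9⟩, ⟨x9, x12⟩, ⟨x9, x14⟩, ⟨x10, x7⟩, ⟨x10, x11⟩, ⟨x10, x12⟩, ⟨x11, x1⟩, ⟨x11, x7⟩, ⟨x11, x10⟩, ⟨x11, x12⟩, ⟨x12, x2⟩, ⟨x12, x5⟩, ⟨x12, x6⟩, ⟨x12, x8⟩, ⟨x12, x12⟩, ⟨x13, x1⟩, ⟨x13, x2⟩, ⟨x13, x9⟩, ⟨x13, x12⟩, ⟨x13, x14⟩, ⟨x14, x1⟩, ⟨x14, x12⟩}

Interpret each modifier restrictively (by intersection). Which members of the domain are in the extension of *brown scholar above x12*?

⟦above x12⟧ = {x : ⟨x, x12⟩ ∈ ⟦above⟧} = {x2, x4, x5, x9, x10, x11, x12, x13, x14}
⟦scholar⟧ = {x2, x3, x4, x5, x6, x7, x8, x10, x11, x13, x14}
… ∩ ⟦above x12⟧ = {x2, x3, x4, x5, x6, x7, x8, x10, x11, x13, x14} ∩ {x2, x4, x5, x9, x10, x11, x12, x13, x14} = {x2, x4, x5, x10, x11, x13, x14}
… ∩ ⟦brown⟧ = {x2, x4, x5, x10, x11, x13, x14} ∩ {x1, x4, x5, x6, x7, x8, x10, x11, x13, x14} = {x4, x5, x10, x11, x13, x14}
So ⟦brown scholar above x12⟧ = {x4, x5, x10, x11, x13, x14}.

{x4, x5, x10, x11, x13, x14}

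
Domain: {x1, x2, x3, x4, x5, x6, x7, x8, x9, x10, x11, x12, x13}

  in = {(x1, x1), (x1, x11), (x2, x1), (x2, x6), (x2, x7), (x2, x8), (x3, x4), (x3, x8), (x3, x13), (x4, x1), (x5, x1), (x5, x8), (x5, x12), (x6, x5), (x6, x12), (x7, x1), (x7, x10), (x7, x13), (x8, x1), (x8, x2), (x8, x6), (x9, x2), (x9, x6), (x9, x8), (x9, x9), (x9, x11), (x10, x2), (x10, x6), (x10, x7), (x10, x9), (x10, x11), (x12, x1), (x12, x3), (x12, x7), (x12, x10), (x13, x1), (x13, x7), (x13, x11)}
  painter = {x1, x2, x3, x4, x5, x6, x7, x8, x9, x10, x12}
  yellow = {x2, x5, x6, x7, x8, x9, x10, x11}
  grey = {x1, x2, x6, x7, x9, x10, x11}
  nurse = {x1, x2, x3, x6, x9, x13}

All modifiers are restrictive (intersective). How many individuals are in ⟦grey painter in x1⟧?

⟦in x1⟧ = {x : ⟨x, x1⟩ ∈ ⟦in⟧} = {x1, x2, x4, x5, x7, x8, x12, x13}
⟦painter⟧ = {x1, x2, x3, x4, x5, x6, x7, x8, x9, x10, x12}
… ∩ ⟦in x1⟧ = {x1, x2, x3, x4, x5, x6, x7, x8, x9, x10, x12} ∩ {x1, x2, x4, x5, x7, x8, x12, x13} = {x1, x2, x4, x5, x7, x8, x12}
… ∩ ⟦grey⟧ = {x1, x2, x4, x5, x7, x8, x12} ∩ {x1, x2, x6, x7, x9, x10, x11} = {x1, x2, x7}
⟦grey painter in x1⟧ = {x1, x2, x7}, so the cardinality is 3.

3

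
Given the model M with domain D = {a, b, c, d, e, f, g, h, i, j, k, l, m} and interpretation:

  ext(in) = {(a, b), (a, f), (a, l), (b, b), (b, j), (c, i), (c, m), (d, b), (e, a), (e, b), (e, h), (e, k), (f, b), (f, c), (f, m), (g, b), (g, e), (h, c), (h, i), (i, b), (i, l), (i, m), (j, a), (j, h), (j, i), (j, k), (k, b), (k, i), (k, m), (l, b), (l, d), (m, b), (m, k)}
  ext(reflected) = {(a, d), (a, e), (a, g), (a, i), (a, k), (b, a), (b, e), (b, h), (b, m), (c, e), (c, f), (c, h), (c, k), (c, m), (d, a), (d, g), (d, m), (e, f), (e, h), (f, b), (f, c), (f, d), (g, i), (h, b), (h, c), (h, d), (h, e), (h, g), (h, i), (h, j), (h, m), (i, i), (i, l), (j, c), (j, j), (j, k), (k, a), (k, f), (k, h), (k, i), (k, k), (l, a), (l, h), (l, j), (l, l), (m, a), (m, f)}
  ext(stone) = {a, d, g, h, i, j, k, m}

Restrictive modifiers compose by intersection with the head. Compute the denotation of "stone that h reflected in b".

{d, g, i, m}

⟦that h reflected⟧ = {x : ⟨h, x⟩ ∈ ⟦reflected⟧} = {b, c, d, e, g, i, j, m}
⟦in b⟧ = {x : ⟨x, b⟩ ∈ ⟦in⟧} = {a, b, d, e, f, g, i, k, l, m}
⟦stone⟧ = {a, d, g, h, i, j, k, m}
… ∩ ⟦that h reflected⟧ = {a, d, g, h, i, j, k, m} ∩ {b, c, d, e, g, i, j, m} = {d, g, i, j, m}
… ∩ ⟦in b⟧ = {d, g, i, j, m} ∩ {a, b, d, e, f, g, i, k, l, m} = {d, g, i, m}
So ⟦stone that h reflected in b⟧ = {d, g, i, m}.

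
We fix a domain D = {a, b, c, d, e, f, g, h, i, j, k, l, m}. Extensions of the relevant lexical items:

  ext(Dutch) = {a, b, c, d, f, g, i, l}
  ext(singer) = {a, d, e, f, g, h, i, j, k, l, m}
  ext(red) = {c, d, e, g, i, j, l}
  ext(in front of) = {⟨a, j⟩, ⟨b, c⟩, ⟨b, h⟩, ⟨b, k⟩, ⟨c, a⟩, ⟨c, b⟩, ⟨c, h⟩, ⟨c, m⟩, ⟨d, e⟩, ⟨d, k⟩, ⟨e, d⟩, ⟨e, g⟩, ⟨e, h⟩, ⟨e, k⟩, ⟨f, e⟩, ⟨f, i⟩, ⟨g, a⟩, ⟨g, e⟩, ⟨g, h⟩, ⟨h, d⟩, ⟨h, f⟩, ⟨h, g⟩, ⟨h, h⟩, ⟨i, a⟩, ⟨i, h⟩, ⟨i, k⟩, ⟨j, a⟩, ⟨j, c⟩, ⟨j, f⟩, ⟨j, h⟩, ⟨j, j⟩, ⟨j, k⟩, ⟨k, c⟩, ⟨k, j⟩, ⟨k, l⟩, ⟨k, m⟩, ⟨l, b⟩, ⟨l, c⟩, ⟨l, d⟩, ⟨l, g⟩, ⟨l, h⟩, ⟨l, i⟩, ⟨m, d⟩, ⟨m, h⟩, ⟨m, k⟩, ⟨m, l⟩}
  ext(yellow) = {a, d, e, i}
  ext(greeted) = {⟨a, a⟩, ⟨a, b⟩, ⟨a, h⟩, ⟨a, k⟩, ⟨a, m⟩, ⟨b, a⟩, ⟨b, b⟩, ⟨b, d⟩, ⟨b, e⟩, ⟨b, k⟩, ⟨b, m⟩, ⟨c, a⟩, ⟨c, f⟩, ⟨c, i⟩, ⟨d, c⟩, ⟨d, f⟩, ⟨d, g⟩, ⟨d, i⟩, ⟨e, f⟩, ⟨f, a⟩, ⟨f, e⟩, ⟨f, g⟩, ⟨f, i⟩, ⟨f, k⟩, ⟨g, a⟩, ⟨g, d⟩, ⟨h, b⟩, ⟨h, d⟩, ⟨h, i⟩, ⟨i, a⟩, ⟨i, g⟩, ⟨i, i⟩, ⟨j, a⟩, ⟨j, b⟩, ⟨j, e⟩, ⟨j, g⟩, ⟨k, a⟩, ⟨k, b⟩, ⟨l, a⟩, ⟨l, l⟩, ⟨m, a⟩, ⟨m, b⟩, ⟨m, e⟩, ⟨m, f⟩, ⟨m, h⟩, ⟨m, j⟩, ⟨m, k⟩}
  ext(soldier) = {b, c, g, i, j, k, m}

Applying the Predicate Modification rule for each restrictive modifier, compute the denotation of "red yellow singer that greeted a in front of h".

⟦that greeted a⟧ = {x : ⟨x, a⟩ ∈ ⟦greeted⟧} = {a, b, c, f, g, i, j, k, l, m}
⟦in front of h⟧ = {x : ⟨x, h⟩ ∈ ⟦in front of⟧} = {b, c, e, g, h, i, j, l, m}
⟦singer⟧ = {a, d, e, f, g, h, i, j, k, l, m}
… ∩ ⟦that greeted a⟧ = {a, d, e, f, g, h, i, j, k, l, m} ∩ {a, b, c, f, g, i, j, k, l, m} = {a, f, g, i, j, k, l, m}
… ∩ ⟦in front of h⟧ = {a, f, g, i, j, k, l, m} ∩ {b, c, e, g, h, i, j, l, m} = {g, i, j, l, m}
… ∩ ⟦red⟧ = {g, i, j, l, m} ∩ {c, d, e, g, i, j, l} = {g, i, j, l}
… ∩ ⟦yellow⟧ = {g, i, j, l} ∩ {a, d, e, i} = {i}
So ⟦red yellow singer that greeted a in front of h⟧ = {i}.

{i}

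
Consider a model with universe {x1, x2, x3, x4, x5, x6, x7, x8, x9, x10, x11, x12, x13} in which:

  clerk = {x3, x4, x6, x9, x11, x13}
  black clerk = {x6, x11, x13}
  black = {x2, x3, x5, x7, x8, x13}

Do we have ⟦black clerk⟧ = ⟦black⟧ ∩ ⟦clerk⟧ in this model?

⟦black⟧ ∩ ⟦clerk⟧ = {x2, x3, x5, x7, x8, x13} ∩ {x3, x4, x6, x9, x11, x13} = {x3, x13}
Observed ⟦black clerk⟧ = {x6, x11, x13}.
These differ, so the modifier is not intersective in this model.

no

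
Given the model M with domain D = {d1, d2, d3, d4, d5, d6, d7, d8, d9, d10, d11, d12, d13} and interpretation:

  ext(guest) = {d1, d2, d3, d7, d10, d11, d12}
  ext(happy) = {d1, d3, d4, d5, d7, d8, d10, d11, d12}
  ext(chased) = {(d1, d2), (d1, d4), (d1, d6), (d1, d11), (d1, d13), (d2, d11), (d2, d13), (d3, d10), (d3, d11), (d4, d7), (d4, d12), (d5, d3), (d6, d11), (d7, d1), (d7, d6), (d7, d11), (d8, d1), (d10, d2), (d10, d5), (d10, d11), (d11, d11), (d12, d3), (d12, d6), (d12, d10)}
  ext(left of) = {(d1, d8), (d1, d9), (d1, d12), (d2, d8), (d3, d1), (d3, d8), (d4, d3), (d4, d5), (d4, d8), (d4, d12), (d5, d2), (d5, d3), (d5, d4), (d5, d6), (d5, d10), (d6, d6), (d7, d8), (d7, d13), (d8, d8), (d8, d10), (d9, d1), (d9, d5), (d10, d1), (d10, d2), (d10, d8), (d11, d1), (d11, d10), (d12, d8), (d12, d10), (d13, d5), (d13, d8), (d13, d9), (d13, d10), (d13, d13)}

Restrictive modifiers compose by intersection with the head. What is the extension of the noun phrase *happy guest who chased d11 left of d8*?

⟦who chased d11⟧ = {x : ⟨x, d11⟩ ∈ ⟦chased⟧} = {d1, d2, d3, d6, d7, d10, d11}
⟦left of d8⟧ = {x : ⟨x, d8⟩ ∈ ⟦left of⟧} = {d1, d2, d3, d4, d7, d8, d10, d12, d13}
⟦guest⟧ = {d1, d2, d3, d7, d10, d11, d12}
… ∩ ⟦who chased d11⟧ = {d1, d2, d3, d7, d10, d11, d12} ∩ {d1, d2, d3, d6, d7, d10, d11} = {d1, d2, d3, d7, d10, d11}
… ∩ ⟦left of d8⟧ = {d1, d2, d3, d7, d10, d11} ∩ {d1, d2, d3, d4, d7, d8, d10, d12, d13} = {d1, d2, d3, d7, d10}
… ∩ ⟦happy⟧ = {d1, d2, d3, d7, d10} ∩ {d1, d3, d4, d5, d7, d8, d10, d11, d12} = {d1, d3, d7, d10}
So ⟦happy guest who chased d11 left of d8⟧ = {d1, d3, d7, d10}.

{d1, d3, d7, d10}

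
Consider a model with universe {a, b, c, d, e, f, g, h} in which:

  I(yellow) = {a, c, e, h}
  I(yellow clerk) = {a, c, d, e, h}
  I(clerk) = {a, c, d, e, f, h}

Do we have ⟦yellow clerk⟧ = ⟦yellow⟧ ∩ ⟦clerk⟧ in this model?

no

⟦yellow⟧ ∩ ⟦clerk⟧ = {a, c, e, h} ∩ {a, c, d, e, f, h} = {a, c, e, h}
Observed ⟦yellow clerk⟧ = {a, c, d, e, h}.
These differ, so the modifier is not intersective in this model.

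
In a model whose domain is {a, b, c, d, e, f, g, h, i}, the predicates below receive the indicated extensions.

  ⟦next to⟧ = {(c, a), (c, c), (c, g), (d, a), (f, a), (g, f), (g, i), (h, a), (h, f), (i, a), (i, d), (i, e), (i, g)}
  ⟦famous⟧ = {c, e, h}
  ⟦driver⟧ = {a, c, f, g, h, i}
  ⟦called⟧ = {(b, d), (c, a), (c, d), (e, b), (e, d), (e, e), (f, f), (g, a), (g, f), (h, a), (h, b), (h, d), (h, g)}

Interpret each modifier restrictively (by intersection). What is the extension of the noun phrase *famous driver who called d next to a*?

⟦who called d⟧ = {x : ⟨x, d⟩ ∈ ⟦called⟧} = {b, c, e, h}
⟦next to a⟧ = {x : ⟨x, a⟩ ∈ ⟦next to⟧} = {c, d, f, h, i}
⟦driver⟧ = {a, c, f, g, h, i}
… ∩ ⟦who called d⟧ = {a, c, f, g, h, i} ∩ {b, c, e, h} = {c, h}
… ∩ ⟦next to a⟧ = {c, h} ∩ {c, d, f, h, i} = {c, h}
… ∩ ⟦famous⟧ = {c, h} ∩ {c, e, h} = {c, h}
So ⟦famous driver who called d next to a⟧ = {c, h}.

{c, h}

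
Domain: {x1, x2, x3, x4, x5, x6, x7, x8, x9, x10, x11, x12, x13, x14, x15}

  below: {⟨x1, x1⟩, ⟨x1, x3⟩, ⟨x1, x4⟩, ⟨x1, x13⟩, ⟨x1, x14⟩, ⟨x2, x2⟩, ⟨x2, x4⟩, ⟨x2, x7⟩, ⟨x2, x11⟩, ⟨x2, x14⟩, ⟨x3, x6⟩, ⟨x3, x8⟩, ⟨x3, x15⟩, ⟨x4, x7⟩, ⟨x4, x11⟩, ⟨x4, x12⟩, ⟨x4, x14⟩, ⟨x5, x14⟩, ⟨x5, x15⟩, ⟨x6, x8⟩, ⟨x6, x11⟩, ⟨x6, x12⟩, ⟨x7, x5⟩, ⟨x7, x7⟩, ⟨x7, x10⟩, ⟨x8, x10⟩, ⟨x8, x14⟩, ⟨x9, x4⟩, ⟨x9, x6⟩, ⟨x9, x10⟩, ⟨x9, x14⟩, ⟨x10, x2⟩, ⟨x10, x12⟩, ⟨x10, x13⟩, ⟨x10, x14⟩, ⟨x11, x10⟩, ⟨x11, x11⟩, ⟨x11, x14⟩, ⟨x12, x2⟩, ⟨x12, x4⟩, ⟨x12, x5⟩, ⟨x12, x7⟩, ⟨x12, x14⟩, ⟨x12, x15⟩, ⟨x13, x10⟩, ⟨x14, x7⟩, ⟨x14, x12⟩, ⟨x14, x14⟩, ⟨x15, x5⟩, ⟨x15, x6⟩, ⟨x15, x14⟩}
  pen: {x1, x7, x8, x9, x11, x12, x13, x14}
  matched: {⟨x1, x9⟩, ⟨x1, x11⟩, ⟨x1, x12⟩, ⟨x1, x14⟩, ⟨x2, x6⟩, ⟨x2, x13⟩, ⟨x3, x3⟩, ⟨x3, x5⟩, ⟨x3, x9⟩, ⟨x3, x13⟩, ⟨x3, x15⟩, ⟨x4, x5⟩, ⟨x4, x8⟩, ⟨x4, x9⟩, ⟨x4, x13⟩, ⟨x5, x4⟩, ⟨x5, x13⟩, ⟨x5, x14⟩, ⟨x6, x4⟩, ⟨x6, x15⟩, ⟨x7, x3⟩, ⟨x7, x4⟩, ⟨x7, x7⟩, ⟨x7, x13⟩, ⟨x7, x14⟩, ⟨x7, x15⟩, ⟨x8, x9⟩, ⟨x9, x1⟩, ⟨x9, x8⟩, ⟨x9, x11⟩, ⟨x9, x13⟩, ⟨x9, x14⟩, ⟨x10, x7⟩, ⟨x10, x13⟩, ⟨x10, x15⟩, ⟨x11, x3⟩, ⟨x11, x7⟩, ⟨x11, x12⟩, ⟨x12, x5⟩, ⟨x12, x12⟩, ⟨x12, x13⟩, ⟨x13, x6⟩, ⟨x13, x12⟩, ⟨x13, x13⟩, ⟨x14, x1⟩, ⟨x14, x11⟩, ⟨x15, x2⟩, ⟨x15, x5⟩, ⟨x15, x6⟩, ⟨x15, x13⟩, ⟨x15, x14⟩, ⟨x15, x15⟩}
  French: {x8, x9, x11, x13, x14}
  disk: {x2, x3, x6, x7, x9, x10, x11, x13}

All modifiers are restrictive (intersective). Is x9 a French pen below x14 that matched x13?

yes

⟦below x14⟧ = {x : ⟨x, x14⟩ ∈ ⟦below⟧} = {x1, x2, x4, x5, x8, x9, x10, x11, x12, x14, x15}
⟦that matched x13⟧ = {x : ⟨x, x13⟩ ∈ ⟦matched⟧} = {x2, x3, x4, x5, x7, x9, x10, x12, x13, x15}
⟦pen⟧ = {x1, x7, x8, x9, x11, x12, x13, x14}
… ∩ ⟦below x14⟧ = {x1, x7, x8, x9, x11, x12, x13, x14} ∩ {x1, x2, x4, x5, x8, x9, x10, x11, x12, x14, x15} = {x1, x8, x9, x11, x12, x14}
… ∩ ⟦that matched x13⟧ = {x1, x8, x9, x11, x12, x14} ∩ {x2, x3, x4, x5, x7, x9, x10, x12, x13, x15} = {x9, x12}
… ∩ ⟦French⟧ = {x9, x12} ∩ {x8, x9, x11, x13, x14} = {x9}
⟦French pen below x14 that matched x13⟧ = {x9}; x9 ∈ this set.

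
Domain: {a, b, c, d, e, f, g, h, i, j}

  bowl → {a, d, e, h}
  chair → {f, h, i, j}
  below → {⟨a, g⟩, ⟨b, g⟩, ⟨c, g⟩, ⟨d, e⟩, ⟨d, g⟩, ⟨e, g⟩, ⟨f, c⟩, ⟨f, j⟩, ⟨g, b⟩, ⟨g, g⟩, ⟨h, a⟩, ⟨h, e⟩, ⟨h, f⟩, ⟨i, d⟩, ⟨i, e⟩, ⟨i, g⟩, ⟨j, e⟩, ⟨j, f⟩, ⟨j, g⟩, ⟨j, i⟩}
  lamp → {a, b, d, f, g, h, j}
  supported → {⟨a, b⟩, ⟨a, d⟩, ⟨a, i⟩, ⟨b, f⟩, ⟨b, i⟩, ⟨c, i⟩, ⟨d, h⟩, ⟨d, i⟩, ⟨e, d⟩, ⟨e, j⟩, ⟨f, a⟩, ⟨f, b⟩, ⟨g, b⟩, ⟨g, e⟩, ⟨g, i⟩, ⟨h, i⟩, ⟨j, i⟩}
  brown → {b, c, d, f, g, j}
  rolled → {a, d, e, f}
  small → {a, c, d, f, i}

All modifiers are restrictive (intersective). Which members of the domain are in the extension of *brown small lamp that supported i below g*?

{d}

⟦that supported i⟧ = {x : ⟨x, i⟩ ∈ ⟦supported⟧} = {a, b, c, d, g, h, j}
⟦below g⟧ = {x : ⟨x, g⟩ ∈ ⟦below⟧} = {a, b, c, d, e, g, i, j}
⟦lamp⟧ = {a, b, d, f, g, h, j}
… ∩ ⟦that supported i⟧ = {a, b, d, f, g, h, j} ∩ {a, b, c, d, g, h, j} = {a, b, d, g, h, j}
… ∩ ⟦below g⟧ = {a, b, d, g, h, j} ∩ {a, b, c, d, e, g, i, j} = {a, b, d, g, j}
… ∩ ⟦brown⟧ = {a, b, d, g, j} ∩ {b, c, d, f, g, j} = {b, d, g, j}
… ∩ ⟦small⟧ = {b, d, g, j} ∩ {a, c, d, f, i} = {d}
So ⟦brown small lamp that supported i below g⟧ = {d}.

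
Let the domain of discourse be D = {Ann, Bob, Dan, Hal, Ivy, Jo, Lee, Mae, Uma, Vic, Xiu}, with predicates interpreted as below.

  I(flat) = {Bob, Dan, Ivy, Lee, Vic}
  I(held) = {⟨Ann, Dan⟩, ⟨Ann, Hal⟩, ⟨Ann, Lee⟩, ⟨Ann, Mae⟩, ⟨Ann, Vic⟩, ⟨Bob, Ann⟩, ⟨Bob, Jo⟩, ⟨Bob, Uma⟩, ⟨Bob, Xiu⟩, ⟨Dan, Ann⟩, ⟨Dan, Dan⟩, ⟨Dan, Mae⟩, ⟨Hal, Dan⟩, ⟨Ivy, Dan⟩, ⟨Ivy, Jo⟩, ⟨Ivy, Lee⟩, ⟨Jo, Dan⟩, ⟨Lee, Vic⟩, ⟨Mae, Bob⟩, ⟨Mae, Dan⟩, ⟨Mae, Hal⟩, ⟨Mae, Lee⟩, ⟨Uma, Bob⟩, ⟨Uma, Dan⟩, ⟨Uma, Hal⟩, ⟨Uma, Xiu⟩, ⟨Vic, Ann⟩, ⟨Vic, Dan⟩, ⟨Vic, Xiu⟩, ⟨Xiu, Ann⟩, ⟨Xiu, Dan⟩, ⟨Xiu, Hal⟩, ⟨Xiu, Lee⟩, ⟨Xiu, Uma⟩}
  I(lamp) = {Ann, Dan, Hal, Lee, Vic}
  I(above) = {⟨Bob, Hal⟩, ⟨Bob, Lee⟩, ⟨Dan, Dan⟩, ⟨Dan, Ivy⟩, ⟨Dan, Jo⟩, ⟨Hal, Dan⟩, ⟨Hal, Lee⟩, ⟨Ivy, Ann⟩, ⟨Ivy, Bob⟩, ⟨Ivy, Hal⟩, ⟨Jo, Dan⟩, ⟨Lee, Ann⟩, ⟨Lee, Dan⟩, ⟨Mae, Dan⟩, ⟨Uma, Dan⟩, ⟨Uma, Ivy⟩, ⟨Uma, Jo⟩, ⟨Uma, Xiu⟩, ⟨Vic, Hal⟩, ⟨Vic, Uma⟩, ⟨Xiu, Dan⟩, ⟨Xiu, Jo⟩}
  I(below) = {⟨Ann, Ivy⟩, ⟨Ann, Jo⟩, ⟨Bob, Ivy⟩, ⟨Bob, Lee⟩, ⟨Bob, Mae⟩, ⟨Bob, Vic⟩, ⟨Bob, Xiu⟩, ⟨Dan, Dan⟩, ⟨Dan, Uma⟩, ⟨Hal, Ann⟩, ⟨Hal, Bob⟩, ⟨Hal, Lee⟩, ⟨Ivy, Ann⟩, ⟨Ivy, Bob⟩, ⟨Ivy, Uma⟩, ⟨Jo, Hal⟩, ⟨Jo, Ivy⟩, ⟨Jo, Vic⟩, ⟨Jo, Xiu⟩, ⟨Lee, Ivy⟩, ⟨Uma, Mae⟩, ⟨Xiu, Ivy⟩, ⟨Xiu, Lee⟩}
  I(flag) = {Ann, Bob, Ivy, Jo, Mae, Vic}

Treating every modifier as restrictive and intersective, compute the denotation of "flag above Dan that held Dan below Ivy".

⟦above Dan⟧ = {x : ⟨x, Dan⟩ ∈ ⟦above⟧} = {Dan, Hal, Jo, Lee, Mae, Uma, Xiu}
⟦that held Dan⟧ = {x : ⟨x, Dan⟩ ∈ ⟦held⟧} = {Ann, Dan, Hal, Ivy, Jo, Mae, Uma, Vic, Xiu}
⟦below Ivy⟧ = {x : ⟨x, Ivy⟩ ∈ ⟦below⟧} = {Ann, Bob, Jo, Lee, Xiu}
⟦flag⟧ = {Ann, Bob, Ivy, Jo, Mae, Vic}
… ∩ ⟦above Dan⟧ = {Ann, Bob, Ivy, Jo, Mae, Vic} ∩ {Dan, Hal, Jo, Lee, Mae, Uma, Xiu} = {Jo, Mae}
… ∩ ⟦that held Dan⟧ = {Jo, Mae} ∩ {Ann, Dan, Hal, Ivy, Jo, Mae, Uma, Vic, Xiu} = {Jo, Mae}
… ∩ ⟦below Ivy⟧ = {Jo, Mae} ∩ {Ann, Bob, Jo, Lee, Xiu} = {Jo}
So ⟦flag above Dan that held Dan below Ivy⟧ = {Jo}.

{Jo}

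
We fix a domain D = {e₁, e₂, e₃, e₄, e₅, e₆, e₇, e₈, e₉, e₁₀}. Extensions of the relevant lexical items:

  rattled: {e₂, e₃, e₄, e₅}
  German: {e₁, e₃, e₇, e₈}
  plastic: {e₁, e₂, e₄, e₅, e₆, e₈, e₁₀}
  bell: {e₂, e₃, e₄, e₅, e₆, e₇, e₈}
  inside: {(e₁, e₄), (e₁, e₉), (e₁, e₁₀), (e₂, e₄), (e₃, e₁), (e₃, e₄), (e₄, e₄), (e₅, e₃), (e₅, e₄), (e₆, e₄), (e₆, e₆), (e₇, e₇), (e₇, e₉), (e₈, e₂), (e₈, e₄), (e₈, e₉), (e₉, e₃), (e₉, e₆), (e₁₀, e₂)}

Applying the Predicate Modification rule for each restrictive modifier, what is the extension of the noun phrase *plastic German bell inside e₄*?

{e₈}

⟦inside e₄⟧ = {x : ⟨x, e₄⟩ ∈ ⟦inside⟧} = {e₁, e₂, e₃, e₄, e₅, e₆, e₈}
⟦bell⟧ = {e₂, e₃, e₄, e₅, e₆, e₇, e₈}
… ∩ ⟦inside e₄⟧ = {e₂, e₃, e₄, e₅, e₆, e₇, e₈} ∩ {e₁, e₂, e₃, e₄, e₅, e₆, e₈} = {e₂, e₃, e₄, e₅, e₆, e₈}
… ∩ ⟦plastic⟧ = {e₂, e₃, e₄, e₅, e₆, e₈} ∩ {e₁, e₂, e₄, e₅, e₆, e₈, e₁₀} = {e₂, e₄, e₅, e₆, e₈}
… ∩ ⟦German⟧ = {e₂, e₄, e₅, e₆, e₈} ∩ {e₁, e₃, e₇, e₈} = {e₈}
So ⟦plastic German bell inside e₄⟧ = {e₈}.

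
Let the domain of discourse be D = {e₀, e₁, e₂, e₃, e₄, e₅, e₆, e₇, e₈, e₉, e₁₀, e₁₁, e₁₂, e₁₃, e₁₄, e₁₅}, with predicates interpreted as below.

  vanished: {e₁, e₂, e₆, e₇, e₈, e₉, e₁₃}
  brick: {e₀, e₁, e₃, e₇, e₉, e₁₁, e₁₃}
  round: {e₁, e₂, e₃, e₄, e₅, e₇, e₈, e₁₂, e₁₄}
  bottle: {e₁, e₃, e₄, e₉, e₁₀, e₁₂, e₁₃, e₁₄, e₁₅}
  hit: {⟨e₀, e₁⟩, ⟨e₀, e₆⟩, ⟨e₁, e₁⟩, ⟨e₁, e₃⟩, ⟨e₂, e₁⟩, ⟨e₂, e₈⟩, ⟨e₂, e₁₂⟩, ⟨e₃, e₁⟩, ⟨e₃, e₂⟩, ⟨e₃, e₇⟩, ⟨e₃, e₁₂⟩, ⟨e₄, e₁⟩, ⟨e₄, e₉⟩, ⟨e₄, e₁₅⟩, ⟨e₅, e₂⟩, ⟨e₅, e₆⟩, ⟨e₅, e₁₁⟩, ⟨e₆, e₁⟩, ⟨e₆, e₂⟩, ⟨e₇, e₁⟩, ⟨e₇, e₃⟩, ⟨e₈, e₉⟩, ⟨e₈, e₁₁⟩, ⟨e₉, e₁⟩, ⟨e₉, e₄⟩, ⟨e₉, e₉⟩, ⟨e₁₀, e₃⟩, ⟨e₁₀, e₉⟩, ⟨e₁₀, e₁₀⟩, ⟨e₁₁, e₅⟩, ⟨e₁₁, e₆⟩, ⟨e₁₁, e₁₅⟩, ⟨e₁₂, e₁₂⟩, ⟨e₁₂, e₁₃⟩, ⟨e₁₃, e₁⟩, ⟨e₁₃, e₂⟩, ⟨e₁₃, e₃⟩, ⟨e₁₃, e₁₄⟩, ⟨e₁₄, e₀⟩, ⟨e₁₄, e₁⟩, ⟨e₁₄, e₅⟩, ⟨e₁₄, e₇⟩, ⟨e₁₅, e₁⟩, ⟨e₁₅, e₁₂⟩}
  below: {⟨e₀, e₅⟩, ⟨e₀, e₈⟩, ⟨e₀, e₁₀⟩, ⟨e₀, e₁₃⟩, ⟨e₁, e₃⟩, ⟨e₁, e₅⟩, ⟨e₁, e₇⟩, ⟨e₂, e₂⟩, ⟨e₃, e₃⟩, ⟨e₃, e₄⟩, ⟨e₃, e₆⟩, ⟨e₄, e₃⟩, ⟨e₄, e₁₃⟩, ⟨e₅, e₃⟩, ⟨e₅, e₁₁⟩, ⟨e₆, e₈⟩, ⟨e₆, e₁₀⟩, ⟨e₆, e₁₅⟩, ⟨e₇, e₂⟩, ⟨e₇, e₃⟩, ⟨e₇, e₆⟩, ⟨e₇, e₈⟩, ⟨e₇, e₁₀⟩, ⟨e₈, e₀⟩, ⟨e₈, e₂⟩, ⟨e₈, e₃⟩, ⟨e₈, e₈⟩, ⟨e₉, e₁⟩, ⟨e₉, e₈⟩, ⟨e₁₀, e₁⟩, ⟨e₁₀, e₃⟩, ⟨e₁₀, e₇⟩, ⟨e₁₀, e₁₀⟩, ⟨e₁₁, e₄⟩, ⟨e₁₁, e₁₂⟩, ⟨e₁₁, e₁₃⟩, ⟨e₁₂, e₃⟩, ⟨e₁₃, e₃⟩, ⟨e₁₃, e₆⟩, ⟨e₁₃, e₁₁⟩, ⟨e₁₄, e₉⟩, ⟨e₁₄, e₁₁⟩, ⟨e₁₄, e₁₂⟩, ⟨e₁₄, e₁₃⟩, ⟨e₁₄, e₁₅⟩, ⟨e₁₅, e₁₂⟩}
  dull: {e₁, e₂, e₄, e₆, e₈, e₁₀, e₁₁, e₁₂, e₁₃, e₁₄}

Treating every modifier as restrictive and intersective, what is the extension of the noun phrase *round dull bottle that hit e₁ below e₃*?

⟦that hit e₁⟧ = {x : ⟨x, e₁⟩ ∈ ⟦hit⟧} = {e₀, e₁, e₂, e₃, e₄, e₆, e₇, e₉, e₁₃, e₁₄, e₁₅}
⟦below e₃⟧ = {x : ⟨x, e₃⟩ ∈ ⟦below⟧} = {e₁, e₃, e₄, e₅, e₇, e₈, e₁₀, e₁₂, e₁₃}
⟦bottle⟧ = {e₁, e₃, e₄, e₉, e₁₀, e₁₂, e₁₃, e₁₄, e₁₅}
… ∩ ⟦that hit e₁⟧ = {e₁, e₃, e₄, e₉, e₁₀, e₁₂, e₁₃, e₁₄, e₁₅} ∩ {e₀, e₁, e₂, e₃, e₄, e₆, e₇, e₉, e₁₃, e₁₄, e₁₅} = {e₁, e₃, e₄, e₉, e₁₃, e₁₄, e₁₅}
… ∩ ⟦below e₃⟧ = {e₁, e₃, e₄, e₉, e₁₃, e₁₄, e₁₅} ∩ {e₁, e₃, e₄, e₅, e₇, e₈, e₁₀, e₁₂, e₁₃} = {e₁, e₃, e₄, e₁₃}
… ∩ ⟦round⟧ = {e₁, e₃, e₄, e₁₃} ∩ {e₁, e₂, e₃, e₄, e₅, e₇, e₈, e₁₂, e₁₄} = {e₁, e₃, e₄}
… ∩ ⟦dull⟧ = {e₁, e₃, e₄} ∩ {e₁, e₂, e₄, e₆, e₈, e₁₀, e₁₁, e₁₂, e₁₃, e₁₄} = {e₁, e₄}
So ⟦round dull bottle that hit e₁ below e₃⟧ = {e₁, e₄}.

{e₁, e₄}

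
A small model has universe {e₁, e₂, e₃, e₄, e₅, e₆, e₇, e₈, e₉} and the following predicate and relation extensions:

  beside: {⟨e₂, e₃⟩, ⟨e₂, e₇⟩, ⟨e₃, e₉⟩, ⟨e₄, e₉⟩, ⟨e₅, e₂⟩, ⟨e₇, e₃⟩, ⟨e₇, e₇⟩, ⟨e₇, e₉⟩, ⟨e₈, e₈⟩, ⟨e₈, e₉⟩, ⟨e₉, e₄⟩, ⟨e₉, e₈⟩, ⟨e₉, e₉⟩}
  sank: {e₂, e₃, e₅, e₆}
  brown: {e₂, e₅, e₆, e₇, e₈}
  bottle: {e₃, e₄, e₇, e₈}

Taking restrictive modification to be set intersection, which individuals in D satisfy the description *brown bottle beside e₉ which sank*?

⟦beside e₉⟧ = {x : ⟨x, e₉⟩ ∈ ⟦beside⟧} = {e₃, e₄, e₇, e₈, e₉}
⟦which sank⟧ = ⟦sank⟧ = {e₂, e₃, e₅, e₆}
⟦bottle⟧ = {e₃, e₄, e₇, e₈}
… ∩ ⟦beside e₉⟧ = {e₃, e₄, e₇, e₈} ∩ {e₃, e₄, e₇, e₈, e₉} = {e₃, e₄, e₇, e₈}
… ∩ ⟦which sank⟧ = {e₃, e₄, e₇, e₈} ∩ {e₂, e₃, e₅, e₆} = {e₃}
… ∩ ⟦brown⟧ = {e₃} ∩ {e₂, e₅, e₆, e₇, e₈} = ∅
So ⟦brown bottle beside e₉ which sank⟧ = { }.

{ }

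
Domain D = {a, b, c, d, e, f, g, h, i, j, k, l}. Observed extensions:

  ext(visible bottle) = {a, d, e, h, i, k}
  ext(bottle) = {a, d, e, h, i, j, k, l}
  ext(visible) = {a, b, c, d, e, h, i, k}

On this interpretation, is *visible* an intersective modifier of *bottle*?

⟦visible⟧ ∩ ⟦bottle⟧ = {a, b, c, d, e, h, i, k} ∩ {a, d, e, h, i, j, k, l} = {a, d, e, h, i, k}
Observed ⟦visible bottle⟧ = {a, d, e, h, i, k}.
These coincide, so the modifier is intersective here.

yes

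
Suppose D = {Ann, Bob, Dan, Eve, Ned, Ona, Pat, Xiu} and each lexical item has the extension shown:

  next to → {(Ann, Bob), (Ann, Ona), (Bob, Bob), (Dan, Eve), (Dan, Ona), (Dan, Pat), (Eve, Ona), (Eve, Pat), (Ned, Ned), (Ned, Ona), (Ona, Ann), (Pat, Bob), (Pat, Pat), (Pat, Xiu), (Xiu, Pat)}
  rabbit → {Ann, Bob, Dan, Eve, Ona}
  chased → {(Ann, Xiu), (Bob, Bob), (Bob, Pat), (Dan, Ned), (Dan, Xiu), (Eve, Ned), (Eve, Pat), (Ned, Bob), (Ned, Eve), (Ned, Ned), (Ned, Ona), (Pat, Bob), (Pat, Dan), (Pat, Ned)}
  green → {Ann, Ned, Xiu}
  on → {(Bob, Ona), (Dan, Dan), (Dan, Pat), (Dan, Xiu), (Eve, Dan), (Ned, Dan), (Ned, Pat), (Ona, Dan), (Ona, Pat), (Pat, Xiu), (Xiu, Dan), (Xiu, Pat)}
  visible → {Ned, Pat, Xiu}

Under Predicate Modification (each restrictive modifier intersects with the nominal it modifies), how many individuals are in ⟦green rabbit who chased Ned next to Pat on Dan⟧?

0

⟦who chased Ned⟧ = {x : ⟨x, Ned⟩ ∈ ⟦chased⟧} = {Dan, Eve, Ned, Pat}
⟦next to Pat⟧ = {x : ⟨x, Pat⟩ ∈ ⟦next to⟧} = {Dan, Eve, Pat, Xiu}
⟦on Dan⟧ = {x : ⟨x, Dan⟩ ∈ ⟦on⟧} = {Dan, Eve, Ned, Ona, Xiu}
⟦rabbit⟧ = {Ann, Bob, Dan, Eve, Ona}
… ∩ ⟦who chased Ned⟧ = {Ann, Bob, Dan, Eve, Ona} ∩ {Dan, Eve, Ned, Pat} = {Dan, Eve}
… ∩ ⟦next to Pat⟧ = {Dan, Eve} ∩ {Dan, Eve, Pat, Xiu} = {Dan, Eve}
… ∩ ⟦on Dan⟧ = {Dan, Eve} ∩ {Dan, Eve, Ned, Ona, Xiu} = {Dan, Eve}
… ∩ ⟦green⟧ = {Dan, Eve} ∩ {Ann, Ned, Xiu} = ∅
⟦green rabbit who chased Ned next to Pat on Dan⟧ = ∅, so the cardinality is 0.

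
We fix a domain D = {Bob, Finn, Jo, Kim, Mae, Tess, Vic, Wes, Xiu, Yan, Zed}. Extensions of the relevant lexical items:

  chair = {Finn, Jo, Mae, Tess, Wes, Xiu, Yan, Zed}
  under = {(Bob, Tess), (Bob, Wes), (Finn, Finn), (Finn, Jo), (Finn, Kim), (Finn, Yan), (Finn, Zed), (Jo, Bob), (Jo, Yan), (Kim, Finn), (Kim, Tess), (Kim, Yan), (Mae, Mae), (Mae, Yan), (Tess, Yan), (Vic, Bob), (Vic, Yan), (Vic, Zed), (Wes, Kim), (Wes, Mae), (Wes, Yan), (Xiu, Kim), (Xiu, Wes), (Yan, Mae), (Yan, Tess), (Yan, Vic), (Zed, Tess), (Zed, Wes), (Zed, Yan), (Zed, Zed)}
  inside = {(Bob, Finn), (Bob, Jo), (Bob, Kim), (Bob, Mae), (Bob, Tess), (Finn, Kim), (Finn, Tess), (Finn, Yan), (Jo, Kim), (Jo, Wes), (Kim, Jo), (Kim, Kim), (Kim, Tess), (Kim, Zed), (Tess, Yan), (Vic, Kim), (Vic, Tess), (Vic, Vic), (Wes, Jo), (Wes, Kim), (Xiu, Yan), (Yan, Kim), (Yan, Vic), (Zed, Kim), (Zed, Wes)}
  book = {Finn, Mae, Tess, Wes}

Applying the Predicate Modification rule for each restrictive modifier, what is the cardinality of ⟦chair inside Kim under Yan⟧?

4

⟦inside Kim⟧ = {x : ⟨x, Kim⟩ ∈ ⟦inside⟧} = {Bob, Finn, Jo, Kim, Vic, Wes, Yan, Zed}
⟦under Yan⟧ = {x : ⟨x, Yan⟩ ∈ ⟦under⟧} = {Finn, Jo, Kim, Mae, Tess, Vic, Wes, Zed}
⟦chair⟧ = {Finn, Jo, Mae, Tess, Wes, Xiu, Yan, Zed}
… ∩ ⟦inside Kim⟧ = {Finn, Jo, Mae, Tess, Wes, Xiu, Yan, Zed} ∩ {Bob, Finn, Jo, Kim, Vic, Wes, Yan, Zed} = {Finn, Jo, Wes, Yan, Zed}
… ∩ ⟦under Yan⟧ = {Finn, Jo, Wes, Yan, Zed} ∩ {Finn, Jo, Kim, Mae, Tess, Vic, Wes, Zed} = {Finn, Jo, Wes, Zed}
⟦chair inside Kim under Yan⟧ = {Finn, Jo, Wes, Zed}, so the cardinality is 4.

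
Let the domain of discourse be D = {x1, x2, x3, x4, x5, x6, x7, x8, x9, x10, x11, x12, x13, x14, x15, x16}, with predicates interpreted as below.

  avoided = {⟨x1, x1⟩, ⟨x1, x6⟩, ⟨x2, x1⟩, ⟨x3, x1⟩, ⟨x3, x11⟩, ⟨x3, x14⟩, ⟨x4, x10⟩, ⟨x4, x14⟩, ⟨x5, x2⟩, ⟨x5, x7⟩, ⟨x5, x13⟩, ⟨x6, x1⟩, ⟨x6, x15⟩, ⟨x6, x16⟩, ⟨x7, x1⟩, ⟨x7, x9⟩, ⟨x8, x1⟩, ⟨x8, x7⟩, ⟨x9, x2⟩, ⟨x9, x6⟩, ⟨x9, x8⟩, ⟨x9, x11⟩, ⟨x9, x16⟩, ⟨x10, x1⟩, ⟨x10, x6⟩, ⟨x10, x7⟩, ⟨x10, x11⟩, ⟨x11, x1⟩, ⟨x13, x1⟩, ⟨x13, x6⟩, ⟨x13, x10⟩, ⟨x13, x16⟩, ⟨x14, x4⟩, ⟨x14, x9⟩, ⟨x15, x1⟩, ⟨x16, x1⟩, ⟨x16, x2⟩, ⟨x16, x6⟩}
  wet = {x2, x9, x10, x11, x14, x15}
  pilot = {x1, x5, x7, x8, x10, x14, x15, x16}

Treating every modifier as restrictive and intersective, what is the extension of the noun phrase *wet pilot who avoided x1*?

{x10, x15}

⟦who avoided x1⟧ = {x : ⟨x, x1⟩ ∈ ⟦avoided⟧} = {x1, x2, x3, x6, x7, x8, x10, x11, x13, x15, x16}
⟦pilot⟧ = {x1, x5, x7, x8, x10, x14, x15, x16}
… ∩ ⟦who avoided x1⟧ = {x1, x5, x7, x8, x10, x14, x15, x16} ∩ {x1, x2, x3, x6, x7, x8, x10, x11, x13, x15, x16} = {x1, x7, x8, x10, x15, x16}
… ∩ ⟦wet⟧ = {x1, x7, x8, x10, x15, x16} ∩ {x2, x9, x10, x11, x14, x15} = {x10, x15}
So ⟦wet pilot who avoided x1⟧ = {x10, x15}.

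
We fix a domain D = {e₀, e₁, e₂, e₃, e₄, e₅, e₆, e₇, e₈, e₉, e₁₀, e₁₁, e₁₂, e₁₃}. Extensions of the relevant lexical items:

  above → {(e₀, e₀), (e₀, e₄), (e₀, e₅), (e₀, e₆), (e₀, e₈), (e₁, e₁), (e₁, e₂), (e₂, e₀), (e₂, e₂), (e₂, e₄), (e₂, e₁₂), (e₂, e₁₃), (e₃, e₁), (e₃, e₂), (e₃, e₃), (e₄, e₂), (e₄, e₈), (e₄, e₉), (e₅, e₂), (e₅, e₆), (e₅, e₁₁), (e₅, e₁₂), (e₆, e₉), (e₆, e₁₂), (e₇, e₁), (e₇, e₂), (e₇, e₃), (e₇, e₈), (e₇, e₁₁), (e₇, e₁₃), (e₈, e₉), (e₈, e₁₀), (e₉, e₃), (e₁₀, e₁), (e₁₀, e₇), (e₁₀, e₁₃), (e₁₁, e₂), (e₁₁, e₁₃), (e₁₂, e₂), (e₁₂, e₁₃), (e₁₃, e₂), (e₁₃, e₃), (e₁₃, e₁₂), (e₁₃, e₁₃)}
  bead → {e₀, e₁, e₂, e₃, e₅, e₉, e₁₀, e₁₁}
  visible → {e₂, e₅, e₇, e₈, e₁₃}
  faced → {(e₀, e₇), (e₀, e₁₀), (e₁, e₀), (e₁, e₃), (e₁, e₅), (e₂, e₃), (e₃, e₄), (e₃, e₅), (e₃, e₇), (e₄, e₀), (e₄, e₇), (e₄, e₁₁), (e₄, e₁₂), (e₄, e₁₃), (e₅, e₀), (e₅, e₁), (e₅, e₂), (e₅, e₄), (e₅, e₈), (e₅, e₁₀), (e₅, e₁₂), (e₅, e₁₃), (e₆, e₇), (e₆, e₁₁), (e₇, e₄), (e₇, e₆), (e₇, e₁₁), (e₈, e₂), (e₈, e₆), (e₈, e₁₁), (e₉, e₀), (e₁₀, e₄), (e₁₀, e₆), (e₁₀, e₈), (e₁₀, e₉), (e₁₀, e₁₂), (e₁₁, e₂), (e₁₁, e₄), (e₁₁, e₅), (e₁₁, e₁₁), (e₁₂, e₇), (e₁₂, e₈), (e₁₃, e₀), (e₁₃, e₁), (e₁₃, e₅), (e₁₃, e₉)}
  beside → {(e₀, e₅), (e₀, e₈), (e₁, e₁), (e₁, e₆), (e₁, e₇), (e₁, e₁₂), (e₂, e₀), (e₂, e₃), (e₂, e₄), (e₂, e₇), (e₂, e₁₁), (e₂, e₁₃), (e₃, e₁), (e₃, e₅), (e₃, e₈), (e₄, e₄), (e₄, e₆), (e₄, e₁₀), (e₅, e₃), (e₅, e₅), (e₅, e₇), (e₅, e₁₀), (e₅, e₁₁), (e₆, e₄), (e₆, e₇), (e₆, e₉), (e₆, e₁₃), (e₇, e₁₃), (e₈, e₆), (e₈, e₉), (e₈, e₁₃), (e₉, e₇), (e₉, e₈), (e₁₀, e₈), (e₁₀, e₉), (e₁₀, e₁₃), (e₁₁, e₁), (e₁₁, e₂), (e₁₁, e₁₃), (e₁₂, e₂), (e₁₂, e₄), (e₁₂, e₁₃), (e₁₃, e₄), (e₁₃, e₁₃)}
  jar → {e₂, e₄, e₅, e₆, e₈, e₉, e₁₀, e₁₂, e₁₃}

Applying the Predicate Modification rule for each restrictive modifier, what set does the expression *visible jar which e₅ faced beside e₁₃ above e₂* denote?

{e₂, e₁₃}

⟦which e₅ faced⟧ = {x : ⟨e₅, x⟩ ∈ ⟦faced⟧} = {e₀, e₁, e₂, e₄, e₈, e₁₀, e₁₂, e₁₃}
⟦beside e₁₃⟧ = {x : ⟨x, e₁₃⟩ ∈ ⟦beside⟧} = {e₂, e₆, e₇, e₈, e₁₀, e₁₁, e₁₂, e₁₃}
⟦above e₂⟧ = {x : ⟨x, e₂⟩ ∈ ⟦above⟧} = {e₁, e₂, e₃, e₄, e₅, e₇, e₁₁, e₁₂, e₁₃}
⟦jar⟧ = {e₂, e₄, e₅, e₆, e₈, e₉, e₁₀, e₁₂, e₁₃}
… ∩ ⟦which e₅ faced⟧ = {e₂, e₄, e₅, e₆, e₈, e₉, e₁₀, e₁₂, e₁₃} ∩ {e₀, e₁, e₂, e₄, e₈, e₁₀, e₁₂, e₁₃} = {e₂, e₄, e₈, e₁₀, e₁₂, e₁₃}
… ∩ ⟦beside e₁₃⟧ = {e₂, e₄, e₈, e₁₀, e₁₂, e₁₃} ∩ {e₂, e₆, e₇, e₈, e₁₀, e₁₁, e₁₂, e₁₃} = {e₂, e₈, e₁₀, e₁₂, e₁₃}
… ∩ ⟦above e₂⟧ = {e₂, e₈, e₁₀, e₁₂, e₁₃} ∩ {e₁, e₂, e₃, e₄, e₅, e₇, e₁₁, e₁₂, e₁₃} = {e₂, e₁₂, e₁₃}
… ∩ ⟦visible⟧ = {e₂, e₁₂, e₁₃} ∩ {e₂, e₅, e₇, e₈, e₁₃} = {e₂, e₁₃}
So ⟦visible jar which e₅ faced beside e₁₃ above e₂⟧ = {e₂, e₁₃}.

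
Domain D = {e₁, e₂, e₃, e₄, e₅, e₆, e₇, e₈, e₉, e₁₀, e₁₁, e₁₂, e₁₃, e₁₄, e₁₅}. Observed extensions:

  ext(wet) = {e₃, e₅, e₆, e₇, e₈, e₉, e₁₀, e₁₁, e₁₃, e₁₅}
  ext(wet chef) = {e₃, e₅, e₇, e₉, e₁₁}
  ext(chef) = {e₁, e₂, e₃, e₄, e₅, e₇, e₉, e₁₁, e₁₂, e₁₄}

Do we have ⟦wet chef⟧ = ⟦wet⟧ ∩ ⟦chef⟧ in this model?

⟦wet⟧ ∩ ⟦chef⟧ = {e₃, e₅, e₆, e₇, e₈, e₉, e₁₀, e₁₁, e₁₃, e₁₅} ∩ {e₁, e₂, e₃, e₄, e₅, e₇, e₉, e₁₁, e₁₂, e₁₄} = {e₃, e₅, e₇, e₉, e₁₁}
Observed ⟦wet chef⟧ = {e₃, e₅, e₇, e₉, e₁₁}.
These coincide, so the modifier is intersective here.

yes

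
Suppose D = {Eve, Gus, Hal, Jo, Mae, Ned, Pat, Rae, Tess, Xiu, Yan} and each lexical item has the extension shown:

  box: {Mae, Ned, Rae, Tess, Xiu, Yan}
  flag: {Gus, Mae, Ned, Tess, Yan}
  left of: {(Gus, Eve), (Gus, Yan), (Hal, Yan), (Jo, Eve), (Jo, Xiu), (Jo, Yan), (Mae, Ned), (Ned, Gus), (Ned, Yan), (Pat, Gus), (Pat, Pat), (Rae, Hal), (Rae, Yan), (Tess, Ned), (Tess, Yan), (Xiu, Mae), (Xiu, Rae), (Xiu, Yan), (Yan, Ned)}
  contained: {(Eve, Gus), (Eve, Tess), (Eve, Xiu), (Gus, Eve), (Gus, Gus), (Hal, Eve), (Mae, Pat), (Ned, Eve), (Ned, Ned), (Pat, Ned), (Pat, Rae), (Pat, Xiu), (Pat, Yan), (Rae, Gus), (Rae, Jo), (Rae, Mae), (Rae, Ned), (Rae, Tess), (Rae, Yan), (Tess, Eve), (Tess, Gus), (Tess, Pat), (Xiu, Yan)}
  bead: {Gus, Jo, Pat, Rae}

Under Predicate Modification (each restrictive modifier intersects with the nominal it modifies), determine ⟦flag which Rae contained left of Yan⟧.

⟦which Rae contained⟧ = {x : ⟨Rae, x⟩ ∈ ⟦contained⟧} = {Gus, Jo, Mae, Ned, Tess, Yan}
⟦left of Yan⟧ = {x : ⟨x, Yan⟩ ∈ ⟦left of⟧} = {Gus, Hal, Jo, Ned, Rae, Tess, Xiu}
⟦flag⟧ = {Gus, Mae, Ned, Tess, Yan}
… ∩ ⟦which Rae contained⟧ = {Gus, Mae, Ned, Tess, Yan} ∩ {Gus, Jo, Mae, Ned, Tess, Yan} = {Gus, Mae, Ned, Tess, Yan}
… ∩ ⟦left of Yan⟧ = {Gus, Mae, Ned, Tess, Yan} ∩ {Gus, Hal, Jo, Ned, Rae, Tess, Xiu} = {Gus, Ned, Tess}
So ⟦flag which Rae contained left of Yan⟧ = {Gus, Ned, Tess}.

{Gus, Ned, Tess}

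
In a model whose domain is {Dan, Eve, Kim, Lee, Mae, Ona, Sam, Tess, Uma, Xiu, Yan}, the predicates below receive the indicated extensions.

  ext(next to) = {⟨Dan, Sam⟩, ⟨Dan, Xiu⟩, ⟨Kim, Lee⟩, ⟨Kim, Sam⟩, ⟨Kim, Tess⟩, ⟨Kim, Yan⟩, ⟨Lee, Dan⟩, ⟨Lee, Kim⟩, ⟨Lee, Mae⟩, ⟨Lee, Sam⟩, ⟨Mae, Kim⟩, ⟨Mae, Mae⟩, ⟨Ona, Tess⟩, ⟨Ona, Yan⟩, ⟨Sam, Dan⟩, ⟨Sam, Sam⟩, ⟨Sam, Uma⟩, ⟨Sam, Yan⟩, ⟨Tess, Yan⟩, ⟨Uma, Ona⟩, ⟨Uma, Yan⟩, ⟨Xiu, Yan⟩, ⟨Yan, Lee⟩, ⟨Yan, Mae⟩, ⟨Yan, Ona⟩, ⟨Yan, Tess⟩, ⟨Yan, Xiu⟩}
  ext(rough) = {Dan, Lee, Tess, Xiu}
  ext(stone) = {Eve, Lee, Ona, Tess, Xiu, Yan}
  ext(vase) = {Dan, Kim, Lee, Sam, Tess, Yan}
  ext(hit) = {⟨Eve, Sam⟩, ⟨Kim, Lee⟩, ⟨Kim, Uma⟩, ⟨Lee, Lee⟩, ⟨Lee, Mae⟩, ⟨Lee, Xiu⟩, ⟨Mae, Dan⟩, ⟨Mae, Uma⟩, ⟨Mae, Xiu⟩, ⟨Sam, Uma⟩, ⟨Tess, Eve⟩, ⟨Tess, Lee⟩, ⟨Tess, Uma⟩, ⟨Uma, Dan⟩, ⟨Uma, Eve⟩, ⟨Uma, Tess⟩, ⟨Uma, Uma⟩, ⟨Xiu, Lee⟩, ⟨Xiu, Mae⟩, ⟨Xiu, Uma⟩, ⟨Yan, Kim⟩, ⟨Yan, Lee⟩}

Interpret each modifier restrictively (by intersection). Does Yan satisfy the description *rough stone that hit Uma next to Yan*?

no

⟦that hit Uma⟧ = {x : ⟨x, Uma⟩ ∈ ⟦hit⟧} = {Kim, Mae, Sam, Tess, Uma, Xiu}
⟦next to Yan⟧ = {x : ⟨x, Yan⟩ ∈ ⟦next to⟧} = {Kim, Ona, Sam, Tess, Uma, Xiu}
⟦stone⟧ = {Eve, Lee, Ona, Tess, Xiu, Yan}
… ∩ ⟦that hit Uma⟧ = {Eve, Lee, Ona, Tess, Xiu, Yan} ∩ {Kim, Mae, Sam, Tess, Uma, Xiu} = {Tess, Xiu}
… ∩ ⟦next to Yan⟧ = {Tess, Xiu} ∩ {Kim, Ona, Sam, Tess, Uma, Xiu} = {Tess, Xiu}
… ∩ ⟦rough⟧ = {Tess, Xiu} ∩ {Dan, Lee, Tess, Xiu} = {Tess, Xiu}
⟦rough stone that hit Uma next to Yan⟧ = {Tess, Xiu}; Yan ∉ this set.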